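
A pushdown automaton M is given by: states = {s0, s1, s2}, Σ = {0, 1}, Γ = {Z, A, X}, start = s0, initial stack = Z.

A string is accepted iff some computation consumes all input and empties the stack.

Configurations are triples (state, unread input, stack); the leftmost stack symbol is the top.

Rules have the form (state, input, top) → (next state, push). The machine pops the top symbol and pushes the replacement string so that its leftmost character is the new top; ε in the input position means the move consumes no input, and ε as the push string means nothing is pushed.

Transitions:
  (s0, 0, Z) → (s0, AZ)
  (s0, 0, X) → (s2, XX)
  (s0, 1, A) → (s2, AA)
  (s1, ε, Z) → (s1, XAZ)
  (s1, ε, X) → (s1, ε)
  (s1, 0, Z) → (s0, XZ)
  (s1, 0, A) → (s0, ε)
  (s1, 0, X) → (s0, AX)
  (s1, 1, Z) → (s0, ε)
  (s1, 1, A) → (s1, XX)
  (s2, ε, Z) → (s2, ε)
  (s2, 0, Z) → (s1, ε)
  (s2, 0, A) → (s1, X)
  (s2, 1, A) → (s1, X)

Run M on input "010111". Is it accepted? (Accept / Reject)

One accepting computation: (s0, 010111, Z) ⊢ (s0, 10111, AZ) ⊢ (s2, 0111, AAZ) ⊢ (s1, 111, XAZ) ⊢ (s1, 111, AZ) ⊢ (s1, 11, XXZ) ⊢ (s1, 11, XZ) ⊢ (s1, 11, Z) ⊢ (s1, 11, XAZ) ⊢ (s1, 11, AZ) ⊢ (s1, 1, XXZ) ⊢ (s1, 1, XZ) ⊢ (s1, 1, Z) ⊢ (s0, ε, ε)
All input consumed and the stack is empty.

Accept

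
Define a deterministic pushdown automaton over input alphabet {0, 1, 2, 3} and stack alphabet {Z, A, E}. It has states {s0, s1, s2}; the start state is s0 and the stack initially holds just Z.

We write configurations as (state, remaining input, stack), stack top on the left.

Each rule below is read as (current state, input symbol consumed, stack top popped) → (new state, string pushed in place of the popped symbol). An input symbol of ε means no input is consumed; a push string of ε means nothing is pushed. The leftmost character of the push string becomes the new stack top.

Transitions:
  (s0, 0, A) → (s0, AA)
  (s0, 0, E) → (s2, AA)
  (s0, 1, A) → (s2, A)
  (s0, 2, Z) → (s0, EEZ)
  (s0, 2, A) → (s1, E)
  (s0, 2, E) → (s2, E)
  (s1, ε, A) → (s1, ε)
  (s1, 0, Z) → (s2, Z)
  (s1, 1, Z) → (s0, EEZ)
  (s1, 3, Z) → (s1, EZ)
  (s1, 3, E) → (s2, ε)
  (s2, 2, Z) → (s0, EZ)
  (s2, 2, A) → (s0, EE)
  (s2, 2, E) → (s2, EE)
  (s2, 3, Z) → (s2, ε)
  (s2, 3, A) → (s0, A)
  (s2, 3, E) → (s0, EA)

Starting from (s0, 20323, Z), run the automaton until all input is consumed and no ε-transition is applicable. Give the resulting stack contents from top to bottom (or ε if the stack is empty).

(s0, 20323, Z)
  read 2, top Z: go to s0, push EEZ → (s0, 0323, EEZ)
  read 0, top E: go to s2, push AA → (s2, 323, AAEZ)
  read 3, top A: go to s0, push A → (s0, 23, AAEZ)
  read 2, top A: go to s1, push E → (s1, 3, EAEZ)
  read 3, top E: go to s2, push ε → (s2, ε, AEZ)
All input consumed in state s2 with stack AEZ.

AEZ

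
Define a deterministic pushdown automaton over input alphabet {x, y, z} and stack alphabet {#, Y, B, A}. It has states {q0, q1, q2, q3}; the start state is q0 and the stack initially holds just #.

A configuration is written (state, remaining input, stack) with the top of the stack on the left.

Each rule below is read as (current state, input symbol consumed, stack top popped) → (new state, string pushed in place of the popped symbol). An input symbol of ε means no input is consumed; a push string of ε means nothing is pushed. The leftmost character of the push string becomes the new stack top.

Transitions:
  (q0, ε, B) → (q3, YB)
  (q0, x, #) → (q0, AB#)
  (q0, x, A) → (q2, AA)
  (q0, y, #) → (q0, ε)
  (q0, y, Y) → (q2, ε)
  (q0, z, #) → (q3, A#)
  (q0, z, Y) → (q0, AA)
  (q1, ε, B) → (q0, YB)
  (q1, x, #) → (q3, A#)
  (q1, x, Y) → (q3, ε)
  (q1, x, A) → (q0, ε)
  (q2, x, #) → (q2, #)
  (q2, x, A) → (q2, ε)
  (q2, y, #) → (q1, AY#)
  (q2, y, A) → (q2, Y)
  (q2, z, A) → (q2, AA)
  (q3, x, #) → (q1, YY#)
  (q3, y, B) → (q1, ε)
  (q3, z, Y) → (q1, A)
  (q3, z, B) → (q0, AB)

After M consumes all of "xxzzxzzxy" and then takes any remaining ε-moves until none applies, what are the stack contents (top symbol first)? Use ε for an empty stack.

YAAAB#

(q0, xxzzxzzxy, #)
  read x, top #: go to q0, push AB# → (q0, xzzxzzxy, AB#)
  read x, top A: go to q2, push AA → (q2, zzxzzxy, AAB#)
  read z, top A: go to q2, push AA → (q2, zxzzxy, AAAB#)
  read z, top A: go to q2, push AA → (q2, xzzxy, AAAAB#)
  read x, top A: go to q2, push ε → (q2, zzxy, AAAB#)
  read z, top A: go to q2, push AA → (q2, zxy, AAAAB#)
  read z, top A: go to q2, push AA → (q2, xy, AAAAAB#)
  read x, top A: go to q2, push ε → (q2, y, AAAAB#)
  read y, top A: go to q2, push Y → (q2, ε, YAAAB#)
All input consumed in state q2 with stack YAAAB#.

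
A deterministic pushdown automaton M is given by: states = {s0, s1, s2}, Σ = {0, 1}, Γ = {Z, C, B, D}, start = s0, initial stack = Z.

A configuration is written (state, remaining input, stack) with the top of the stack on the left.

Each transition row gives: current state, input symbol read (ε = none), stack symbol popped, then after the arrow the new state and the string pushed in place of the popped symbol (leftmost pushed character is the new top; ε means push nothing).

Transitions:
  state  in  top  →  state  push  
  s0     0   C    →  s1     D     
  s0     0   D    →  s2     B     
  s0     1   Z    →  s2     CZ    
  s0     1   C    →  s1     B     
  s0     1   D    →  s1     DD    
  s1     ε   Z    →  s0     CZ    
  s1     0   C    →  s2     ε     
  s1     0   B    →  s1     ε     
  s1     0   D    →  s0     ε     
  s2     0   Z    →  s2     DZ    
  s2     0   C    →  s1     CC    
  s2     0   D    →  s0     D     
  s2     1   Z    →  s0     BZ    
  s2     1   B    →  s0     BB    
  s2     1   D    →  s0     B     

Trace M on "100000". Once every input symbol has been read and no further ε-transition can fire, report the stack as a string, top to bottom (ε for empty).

(s0, 100000, Z)
  read 1, top Z: go to s2, push CZ → (s2, 00000, CZ)
  read 0, top C: go to s1, push CC → (s1, 0000, CCZ)
  read 0, top C: go to s2, push ε → (s2, 000, CZ)
  read 0, top C: go to s1, push CC → (s1, 00, CCZ)
  read 0, top C: go to s2, push ε → (s2, 0, CZ)
  read 0, top C: go to s1, push CC → (s1, ε, CCZ)
All input consumed in state s1 with stack CCZ.

CCZ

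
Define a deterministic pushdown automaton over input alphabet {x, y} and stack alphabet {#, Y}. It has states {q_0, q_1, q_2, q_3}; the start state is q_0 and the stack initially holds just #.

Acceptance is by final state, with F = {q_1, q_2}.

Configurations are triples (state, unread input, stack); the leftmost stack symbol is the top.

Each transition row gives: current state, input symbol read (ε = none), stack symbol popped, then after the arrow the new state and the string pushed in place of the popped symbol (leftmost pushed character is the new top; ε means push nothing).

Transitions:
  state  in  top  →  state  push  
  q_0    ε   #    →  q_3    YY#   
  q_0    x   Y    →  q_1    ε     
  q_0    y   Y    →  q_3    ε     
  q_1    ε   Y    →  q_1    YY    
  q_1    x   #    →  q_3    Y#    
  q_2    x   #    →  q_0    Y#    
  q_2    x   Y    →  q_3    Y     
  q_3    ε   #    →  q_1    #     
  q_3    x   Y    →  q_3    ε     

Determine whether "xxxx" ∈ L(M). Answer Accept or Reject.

Accept

(q_0, xxxx, #) ⊢ (q_3, xxxx, YY#) ⊢ (q_3, xxx, Y#) ⊢ (q_3, xx, #) ⊢ (q_1, xx, #) ⊢ (q_3, x, Y#) ⊢ (q_3, ε, #) ⊢ (q_1, ε, #)
All input consumed; state q_1 ∈ F.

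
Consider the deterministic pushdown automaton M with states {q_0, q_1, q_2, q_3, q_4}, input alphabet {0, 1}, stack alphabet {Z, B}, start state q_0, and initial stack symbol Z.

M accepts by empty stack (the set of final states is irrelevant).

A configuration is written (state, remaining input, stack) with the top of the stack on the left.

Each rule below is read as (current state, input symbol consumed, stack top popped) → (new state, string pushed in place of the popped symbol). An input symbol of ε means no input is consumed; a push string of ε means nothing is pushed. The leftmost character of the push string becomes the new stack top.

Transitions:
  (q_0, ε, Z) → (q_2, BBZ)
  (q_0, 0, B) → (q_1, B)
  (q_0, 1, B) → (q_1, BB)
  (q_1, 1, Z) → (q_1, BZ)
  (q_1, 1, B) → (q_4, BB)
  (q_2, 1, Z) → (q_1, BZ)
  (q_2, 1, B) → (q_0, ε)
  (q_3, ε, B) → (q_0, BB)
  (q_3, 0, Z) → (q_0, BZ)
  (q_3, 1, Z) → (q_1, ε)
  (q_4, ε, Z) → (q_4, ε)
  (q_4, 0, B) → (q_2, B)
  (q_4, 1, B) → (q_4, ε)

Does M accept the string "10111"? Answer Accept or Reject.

Accept

(q_0, 10111, Z)
  ε-move, top Z: go to q_2, push BBZ → (q_2, 10111, BBZ)
  read 1, top B: go to q_0, push ε → (q_0, 0111, BZ)
  read 0, top B: go to q_1, push B → (q_1, 111, BZ)
  read 1, top B: go to q_4, push BB → (q_4, 11, BBZ)
  read 1, top B: go to q_4, push ε → (q_4, 1, BZ)
  read 1, top B: go to q_4, push ε → (q_4, ε, Z)
  ε-move, top Z: go to q_4, push ε → (q_4, ε, ε)
All input consumed and the stack is empty.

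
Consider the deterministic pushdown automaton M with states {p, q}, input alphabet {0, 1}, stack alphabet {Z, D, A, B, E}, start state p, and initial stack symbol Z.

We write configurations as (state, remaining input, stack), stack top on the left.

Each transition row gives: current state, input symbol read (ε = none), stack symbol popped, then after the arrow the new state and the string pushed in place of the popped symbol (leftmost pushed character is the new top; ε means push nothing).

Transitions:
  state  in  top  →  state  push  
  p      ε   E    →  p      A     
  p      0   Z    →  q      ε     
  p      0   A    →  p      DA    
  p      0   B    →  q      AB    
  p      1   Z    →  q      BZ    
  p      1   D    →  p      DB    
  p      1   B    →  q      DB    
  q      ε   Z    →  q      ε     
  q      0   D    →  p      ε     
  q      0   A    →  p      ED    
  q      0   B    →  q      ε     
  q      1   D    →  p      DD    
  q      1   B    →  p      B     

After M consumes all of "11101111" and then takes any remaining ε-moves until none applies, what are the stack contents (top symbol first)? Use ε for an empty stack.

(p, 11101111, Z)
  read 1, top Z: go to q, push BZ → (q, 1101111, BZ)
  read 1, top B: go to p, push B → (p, 101111, BZ)
  read 1, top B: go to q, push DB → (q, 01111, DBZ)
  read 0, top D: go to p, push ε → (p, 1111, BZ)
  read 1, top B: go to q, push DB → (q, 111, DBZ)
  read 1, top D: go to p, push DD → (p, 11, DDBZ)
  read 1, top D: go to p, push DB → (p, 1, DBDBZ)
  read 1, top D: go to p, push DB → (p, ε, DBBDBZ)
All input consumed in state p with stack DBBDBZ.

DBBDBZ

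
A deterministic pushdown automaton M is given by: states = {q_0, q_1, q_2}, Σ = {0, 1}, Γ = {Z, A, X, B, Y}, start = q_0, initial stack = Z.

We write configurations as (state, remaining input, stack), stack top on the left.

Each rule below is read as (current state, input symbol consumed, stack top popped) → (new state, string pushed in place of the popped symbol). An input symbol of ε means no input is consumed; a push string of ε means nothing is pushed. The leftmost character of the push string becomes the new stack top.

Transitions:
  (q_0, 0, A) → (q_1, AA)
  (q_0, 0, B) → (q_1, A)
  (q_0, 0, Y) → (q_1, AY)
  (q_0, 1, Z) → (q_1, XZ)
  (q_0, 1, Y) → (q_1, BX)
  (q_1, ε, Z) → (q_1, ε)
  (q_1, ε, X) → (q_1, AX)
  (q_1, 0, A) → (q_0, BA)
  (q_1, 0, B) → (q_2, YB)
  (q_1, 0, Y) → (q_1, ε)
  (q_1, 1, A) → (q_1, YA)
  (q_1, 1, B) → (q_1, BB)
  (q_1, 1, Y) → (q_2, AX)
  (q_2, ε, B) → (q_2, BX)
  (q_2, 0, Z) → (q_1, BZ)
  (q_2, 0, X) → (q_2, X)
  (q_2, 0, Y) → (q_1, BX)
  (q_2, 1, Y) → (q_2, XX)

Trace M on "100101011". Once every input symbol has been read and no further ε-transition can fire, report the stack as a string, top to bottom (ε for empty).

(q_0, 100101011, Z)
  read 1, top Z: go to q_1, push XZ → (q_1, 00101011, XZ)
  ε-move, top X: go to q_1, push AX → (q_1, 00101011, AXZ)
  read 0, top A: go to q_0, push BA → (q_0, 0101011, BAXZ)
  read 0, top B: go to q_1, push A → (q_1, 101011, AAXZ)
  read 1, top A: go to q_1, push YA → (q_1, 01011, YAAXZ)
  read 0, top Y: go to q_1, push ε → (q_1, 1011, AAXZ)
  read 1, top A: go to q_1, push YA → (q_1, 011, YAAXZ)
  read 0, top Y: go to q_1, push ε → (q_1, 11, AAXZ)
  read 1, top A: go to q_1, push YA → (q_1, 1, YAAXZ)
  read 1, top Y: go to q_2, push AX → (q_2, ε, AXAAXZ)
All input consumed in state q_2 with stack AXAAXZ.

AXAAXZ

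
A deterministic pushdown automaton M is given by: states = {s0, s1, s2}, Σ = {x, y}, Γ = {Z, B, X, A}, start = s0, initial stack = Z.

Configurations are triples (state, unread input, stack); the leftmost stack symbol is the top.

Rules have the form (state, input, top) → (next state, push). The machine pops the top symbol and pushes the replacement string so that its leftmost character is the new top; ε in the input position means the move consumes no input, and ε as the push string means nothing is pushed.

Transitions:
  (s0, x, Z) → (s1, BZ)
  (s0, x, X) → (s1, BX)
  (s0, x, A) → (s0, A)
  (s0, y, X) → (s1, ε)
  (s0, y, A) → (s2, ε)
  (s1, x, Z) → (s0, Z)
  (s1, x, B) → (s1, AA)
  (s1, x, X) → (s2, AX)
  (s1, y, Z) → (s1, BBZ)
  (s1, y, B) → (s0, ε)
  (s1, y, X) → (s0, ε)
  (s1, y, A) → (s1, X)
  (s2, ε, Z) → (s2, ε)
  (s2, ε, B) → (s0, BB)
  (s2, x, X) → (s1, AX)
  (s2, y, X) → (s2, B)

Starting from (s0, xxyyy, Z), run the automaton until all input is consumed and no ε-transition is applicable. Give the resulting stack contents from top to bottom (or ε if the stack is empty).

ε

(s0, xxyyy, Z) ⊢ (s1, xyyy, BZ) ⊢ (s1, yyy, AAZ) ⊢ (s1, yy, XAZ) ⊢ (s0, y, AZ) ⊢ (s2, ε, Z) ⊢ (s2, ε, ε)
All input consumed in state s2 with stack ε.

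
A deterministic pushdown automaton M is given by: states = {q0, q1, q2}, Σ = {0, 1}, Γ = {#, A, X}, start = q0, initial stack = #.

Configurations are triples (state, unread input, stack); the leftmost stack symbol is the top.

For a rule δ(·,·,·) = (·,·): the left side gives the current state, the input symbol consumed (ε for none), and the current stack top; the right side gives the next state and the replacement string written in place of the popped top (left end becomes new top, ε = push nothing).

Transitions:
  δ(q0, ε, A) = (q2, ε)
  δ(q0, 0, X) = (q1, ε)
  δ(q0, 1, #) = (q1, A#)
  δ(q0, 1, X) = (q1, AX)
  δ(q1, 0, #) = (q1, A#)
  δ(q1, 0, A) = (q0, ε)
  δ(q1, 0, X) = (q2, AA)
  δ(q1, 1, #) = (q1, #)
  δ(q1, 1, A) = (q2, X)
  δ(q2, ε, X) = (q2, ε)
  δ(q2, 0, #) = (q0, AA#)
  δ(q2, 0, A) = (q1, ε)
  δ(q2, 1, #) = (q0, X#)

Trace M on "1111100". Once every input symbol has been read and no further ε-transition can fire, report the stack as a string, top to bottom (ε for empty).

(q0, 1111100, #) ⊢ (q1, 111100, A#) ⊢ (q2, 11100, X#) ⊢ (q2, 11100, #) ⊢ (q0, 1100, X#) ⊢ (q1, 100, AX#) ⊢ (q2, 00, XX#) ⊢ (q2, 00, X#) ⊢ (q2, 00, #) ⊢ (q0, 0, AA#) ⊢ (q2, 0, A#) ⊢ (q1, ε, #)
All input consumed in state q1 with stack #.

#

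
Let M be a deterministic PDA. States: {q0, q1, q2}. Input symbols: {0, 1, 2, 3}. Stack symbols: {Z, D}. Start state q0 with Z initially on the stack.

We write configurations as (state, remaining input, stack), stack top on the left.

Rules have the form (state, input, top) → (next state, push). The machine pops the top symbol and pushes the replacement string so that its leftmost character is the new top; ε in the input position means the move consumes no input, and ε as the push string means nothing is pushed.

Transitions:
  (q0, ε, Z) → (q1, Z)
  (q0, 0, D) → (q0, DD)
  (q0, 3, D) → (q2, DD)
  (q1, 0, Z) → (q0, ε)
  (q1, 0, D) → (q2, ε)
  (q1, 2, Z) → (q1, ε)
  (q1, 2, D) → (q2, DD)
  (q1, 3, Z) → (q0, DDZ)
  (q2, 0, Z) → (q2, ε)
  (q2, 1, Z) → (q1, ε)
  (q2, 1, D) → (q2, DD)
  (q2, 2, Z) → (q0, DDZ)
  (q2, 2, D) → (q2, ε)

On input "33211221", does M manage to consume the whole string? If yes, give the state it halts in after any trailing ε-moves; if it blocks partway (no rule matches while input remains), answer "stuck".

q2

(q0, 33211221, Z)
  ε-move, top Z: go to q1, push Z → (q1, 33211221, Z)
  read 3, top Z: go to q0, push DDZ → (q0, 3211221, DDZ)
  read 3, top D: go to q2, push DD → (q2, 211221, DDDZ)
  read 2, top D: go to q2, push ε → (q2, 11221, DDZ)
  read 1, top D: go to q2, push DD → (q2, 1221, DDDZ)
  read 1, top D: go to q2, push DD → (q2, 221, DDDDZ)
  read 2, top D: go to q2, push ε → (q2, 21, DDDZ)
  read 2, top D: go to q2, push ε → (q2, 1, DDZ)
  read 1, top D: go to q2, push DD → (q2, ε, DDDZ)
All input consumed; M is in state q2.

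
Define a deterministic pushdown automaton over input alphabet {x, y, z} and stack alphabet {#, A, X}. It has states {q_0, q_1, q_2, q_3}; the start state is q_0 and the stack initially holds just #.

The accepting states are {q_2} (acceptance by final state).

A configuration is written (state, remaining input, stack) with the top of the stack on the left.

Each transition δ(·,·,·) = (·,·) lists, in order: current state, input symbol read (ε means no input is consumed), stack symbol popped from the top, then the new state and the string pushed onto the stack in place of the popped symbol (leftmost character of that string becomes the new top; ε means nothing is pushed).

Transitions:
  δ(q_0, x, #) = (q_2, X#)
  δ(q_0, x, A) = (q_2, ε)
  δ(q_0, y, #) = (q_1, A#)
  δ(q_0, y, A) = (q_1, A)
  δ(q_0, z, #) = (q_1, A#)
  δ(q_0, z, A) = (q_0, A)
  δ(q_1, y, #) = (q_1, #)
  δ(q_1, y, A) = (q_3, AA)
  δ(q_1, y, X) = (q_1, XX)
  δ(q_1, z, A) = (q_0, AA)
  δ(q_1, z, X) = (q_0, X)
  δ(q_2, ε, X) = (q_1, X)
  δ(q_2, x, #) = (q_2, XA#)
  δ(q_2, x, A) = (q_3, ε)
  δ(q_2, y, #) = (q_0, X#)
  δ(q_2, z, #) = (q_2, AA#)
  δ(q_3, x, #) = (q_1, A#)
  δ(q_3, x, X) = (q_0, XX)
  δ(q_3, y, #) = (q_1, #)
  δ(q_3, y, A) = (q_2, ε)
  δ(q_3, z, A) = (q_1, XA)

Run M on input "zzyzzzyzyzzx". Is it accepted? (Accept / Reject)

(q_0, zzyzzzyzyzzx, #)
  read z, top #: go to q_1, push A# → (q_1, zyzzzyzyzzx, A#)
  read z, top A: go to q_0, push AA → (q_0, yzzzyzyzzx, AA#)
  read y, top A: go to q_1, push A → (q_1, zzzyzyzzx, AA#)
  read z, top A: go to q_0, push AA → (q_0, zzyzyzzx, AAA#)
  read z, top A: go to q_0, push A → (q_0, zyzyzzx, AAA#)
  read z, top A: go to q_0, push A → (q_0, yzyzzx, AAA#)
  read y, top A: go to q_1, push A → (q_1, zyzzx, AAA#)
  read z, top A: go to q_0, push AA → (q_0, yzzx, AAAA#)
  read y, top A: go to q_1, push A → (q_1, zzx, AAAA#)
  read z, top A: go to q_0, push AA → (q_0, zx, AAAAA#)
  read z, top A: go to q_0, push A → (q_0, x, AAAAA#)
  read x, top A: go to q_2, push ε → (q_2, ε, AAAA#)
All input consumed; state q_2 ∈ F.

Accept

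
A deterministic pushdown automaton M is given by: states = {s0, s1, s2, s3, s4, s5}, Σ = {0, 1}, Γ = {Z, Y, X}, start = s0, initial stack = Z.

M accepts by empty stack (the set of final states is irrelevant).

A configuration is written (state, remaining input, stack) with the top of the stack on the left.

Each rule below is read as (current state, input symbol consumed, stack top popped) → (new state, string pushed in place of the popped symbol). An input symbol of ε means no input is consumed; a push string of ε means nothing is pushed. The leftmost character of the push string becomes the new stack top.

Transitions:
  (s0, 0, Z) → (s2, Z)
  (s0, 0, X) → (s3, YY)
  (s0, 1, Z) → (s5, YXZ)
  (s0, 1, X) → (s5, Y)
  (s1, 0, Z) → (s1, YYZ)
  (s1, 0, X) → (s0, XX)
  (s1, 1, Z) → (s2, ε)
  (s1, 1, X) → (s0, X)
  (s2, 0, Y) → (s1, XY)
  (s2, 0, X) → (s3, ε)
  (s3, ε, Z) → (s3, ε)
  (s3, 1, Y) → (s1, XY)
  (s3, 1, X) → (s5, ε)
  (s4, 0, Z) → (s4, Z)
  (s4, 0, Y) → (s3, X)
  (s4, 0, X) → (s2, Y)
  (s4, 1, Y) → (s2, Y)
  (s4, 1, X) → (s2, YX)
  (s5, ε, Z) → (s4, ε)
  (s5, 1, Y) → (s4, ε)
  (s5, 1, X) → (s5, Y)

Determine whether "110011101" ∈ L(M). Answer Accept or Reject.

(s0, 110011101, Z)
  read 1, top Z: go to s5, push YXZ → (s5, 10011101, YXZ)
  read 1, top Y: go to s4, push ε → (s4, 0011101, XZ)
  read 0, top X: go to s2, push Y → (s2, 011101, YZ)
  read 0, top Y: go to s1, push XY → (s1, 11101, XYZ)
  read 1, top X: go to s0, push X → (s0, 1101, XYZ)
  read 1, top X: go to s5, push Y → (s5, 101, YYZ)
  read 1, top Y: go to s4, push ε → (s4, 01, YZ)
  read 0, top Y: go to s3, push X → (s3, 1, XZ)
  read 1, top X: go to s5, push ε → (s5, ε, Z)
  ε-move, top Z: go to s4, push ε → (s4, ε, ε)
All input consumed and the stack is empty.

Accept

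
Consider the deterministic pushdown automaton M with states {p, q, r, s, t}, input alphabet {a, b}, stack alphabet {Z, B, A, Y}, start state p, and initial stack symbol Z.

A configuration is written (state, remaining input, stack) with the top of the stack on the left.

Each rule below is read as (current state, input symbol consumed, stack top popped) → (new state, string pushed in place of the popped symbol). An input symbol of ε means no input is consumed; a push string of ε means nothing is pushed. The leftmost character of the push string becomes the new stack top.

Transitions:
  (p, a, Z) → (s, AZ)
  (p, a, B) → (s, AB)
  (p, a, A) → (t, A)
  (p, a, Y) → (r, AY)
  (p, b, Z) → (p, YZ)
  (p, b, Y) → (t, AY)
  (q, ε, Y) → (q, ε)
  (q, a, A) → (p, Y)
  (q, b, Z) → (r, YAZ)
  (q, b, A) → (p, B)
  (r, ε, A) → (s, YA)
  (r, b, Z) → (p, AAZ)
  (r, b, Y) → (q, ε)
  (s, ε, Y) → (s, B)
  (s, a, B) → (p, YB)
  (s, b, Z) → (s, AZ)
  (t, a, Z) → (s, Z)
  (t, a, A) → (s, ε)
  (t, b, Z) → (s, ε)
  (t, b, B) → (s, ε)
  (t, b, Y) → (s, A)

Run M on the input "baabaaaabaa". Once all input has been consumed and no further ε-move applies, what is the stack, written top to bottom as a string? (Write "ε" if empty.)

YBBAYBBAYZ

(p, baabaaaabaa, Z)
  read b, top Z: go to p, push YZ → (p, aabaaaabaa, YZ)
  read a, top Y: go to r, push AY → (r, abaaaabaa, AYZ)
  ε-move, top A: go to s, push YA → (s, abaaaabaa, YAYZ)
  ε-move, top Y: go to s, push B → (s, abaaaabaa, BAYZ)
  read a, top B: go to p, push YB → (p, baaaabaa, YBAYZ)
  read b, top Y: go to t, push AY → (t, aaaabaa, AYBAYZ)
  read a, top A: go to s, push ε → (s, aaabaa, YBAYZ)
  ε-move, top Y: go to s, push B → (s, aaabaa, BBAYZ)
  read a, top B: go to p, push YB → (p, aabaa, YBBAYZ)
  read a, top Y: go to r, push AY → (r, abaa, AYBBAYZ)
  ε-move, top A: go to s, push YA → (s, abaa, YAYBBAYZ)
  ε-move, top Y: go to s, push B → (s, abaa, BAYBBAYZ)
  read a, top B: go to p, push YB → (p, baa, YBAYBBAYZ)
  read b, top Y: go to t, push AY → (t, aa, AYBAYBBAYZ)
  read a, top A: go to s, push ε → (s, a, YBAYBBAYZ)
  ε-move, top Y: go to s, push B → (s, a, BBAYBBAYZ)
  read a, top B: go to p, push YB → (p, ε, YBBAYBBAYZ)
All input consumed in state p with stack YBBAYBBAYZ.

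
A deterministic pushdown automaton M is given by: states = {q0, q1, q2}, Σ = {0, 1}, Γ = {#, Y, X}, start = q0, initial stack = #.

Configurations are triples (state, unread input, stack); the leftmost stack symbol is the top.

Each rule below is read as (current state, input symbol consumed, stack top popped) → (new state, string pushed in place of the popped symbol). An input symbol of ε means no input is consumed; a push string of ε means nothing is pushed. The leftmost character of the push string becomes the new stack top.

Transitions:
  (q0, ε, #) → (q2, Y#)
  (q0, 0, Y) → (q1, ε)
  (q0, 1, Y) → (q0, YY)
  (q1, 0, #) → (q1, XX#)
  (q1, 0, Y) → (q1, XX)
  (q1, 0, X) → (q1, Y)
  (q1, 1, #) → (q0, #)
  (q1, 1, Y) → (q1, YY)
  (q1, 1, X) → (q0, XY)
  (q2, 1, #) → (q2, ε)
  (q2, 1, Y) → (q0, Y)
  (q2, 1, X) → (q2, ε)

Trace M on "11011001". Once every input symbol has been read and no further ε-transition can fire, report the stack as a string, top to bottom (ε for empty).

(q0, 11011001, #)
  ε-move, top #: go to q2, push Y# → (q2, 11011001, Y#)
  read 1, top Y: go to q0, push Y → (q0, 1011001, Y#)
  read 1, top Y: go to q0, push YY → (q0, 011001, YY#)
  read 0, top Y: go to q1, push ε → (q1, 11001, Y#)
  read 1, top Y: go to q1, push YY → (q1, 1001, YY#)
  read 1, top Y: go to q1, push YY → (q1, 001, YYY#)
  read 0, top Y: go to q1, push XX → (q1, 01, XXYY#)
  read 0, top X: go to q1, push Y → (q1, 1, YXYY#)
  read 1, top Y: go to q1, push YY → (q1, ε, YYXYY#)
All input consumed in state q1 with stack YYXYY#.

YYXYY#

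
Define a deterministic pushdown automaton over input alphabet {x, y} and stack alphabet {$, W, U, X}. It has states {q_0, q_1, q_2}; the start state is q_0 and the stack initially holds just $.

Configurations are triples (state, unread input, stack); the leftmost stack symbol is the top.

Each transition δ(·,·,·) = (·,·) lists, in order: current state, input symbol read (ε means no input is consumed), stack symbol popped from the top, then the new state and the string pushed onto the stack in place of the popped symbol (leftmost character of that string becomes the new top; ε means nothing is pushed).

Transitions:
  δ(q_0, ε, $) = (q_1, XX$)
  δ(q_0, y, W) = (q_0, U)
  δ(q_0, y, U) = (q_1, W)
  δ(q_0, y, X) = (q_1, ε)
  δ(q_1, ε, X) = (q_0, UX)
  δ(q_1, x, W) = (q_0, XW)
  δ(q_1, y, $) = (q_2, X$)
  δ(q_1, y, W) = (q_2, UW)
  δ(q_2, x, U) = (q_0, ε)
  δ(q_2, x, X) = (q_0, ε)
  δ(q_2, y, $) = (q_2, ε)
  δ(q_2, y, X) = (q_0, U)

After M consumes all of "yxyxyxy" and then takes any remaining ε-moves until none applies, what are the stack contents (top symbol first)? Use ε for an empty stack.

WXX$

(q_0, yxyxyxy, $) ⊢ (q_1, yxyxyxy, XX$) ⊢ (q_0, yxyxyxy, UXX$) ⊢ (q_1, xyxyxy, WXX$) ⊢ (q_0, yxyxy, XWXX$) ⊢ (q_1, xyxy, WXX$) ⊢ (q_0, yxy, XWXX$) ⊢ (q_1, xy, WXX$) ⊢ (q_0, y, XWXX$) ⊢ (q_1, ε, WXX$)
All input consumed in state q_1 with stack WXX$.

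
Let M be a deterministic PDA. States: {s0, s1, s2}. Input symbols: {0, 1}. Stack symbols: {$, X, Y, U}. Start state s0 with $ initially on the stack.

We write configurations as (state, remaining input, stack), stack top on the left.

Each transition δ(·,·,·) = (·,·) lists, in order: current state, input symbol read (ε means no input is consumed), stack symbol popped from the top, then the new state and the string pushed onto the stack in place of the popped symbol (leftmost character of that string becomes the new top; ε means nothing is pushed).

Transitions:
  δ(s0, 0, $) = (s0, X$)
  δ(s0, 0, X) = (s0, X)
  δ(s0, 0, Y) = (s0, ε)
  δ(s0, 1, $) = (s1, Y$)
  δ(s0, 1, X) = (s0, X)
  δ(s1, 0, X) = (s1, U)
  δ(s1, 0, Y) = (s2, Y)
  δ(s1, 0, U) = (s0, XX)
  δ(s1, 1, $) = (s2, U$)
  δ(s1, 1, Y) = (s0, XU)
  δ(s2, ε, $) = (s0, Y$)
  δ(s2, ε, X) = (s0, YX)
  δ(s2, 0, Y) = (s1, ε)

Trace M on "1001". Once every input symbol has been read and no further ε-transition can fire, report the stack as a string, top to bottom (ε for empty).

U$

(s0, 1001, $)
  read 1, top $: go to s1, push Y$ → (s1, 001, Y$)
  read 0, top Y: go to s2, push Y → (s2, 01, Y$)
  read 0, top Y: go to s1, push ε → (s1, 1, $)
  read 1, top $: go to s2, push U$ → (s2, ε, U$)
All input consumed in state s2 with stack U$.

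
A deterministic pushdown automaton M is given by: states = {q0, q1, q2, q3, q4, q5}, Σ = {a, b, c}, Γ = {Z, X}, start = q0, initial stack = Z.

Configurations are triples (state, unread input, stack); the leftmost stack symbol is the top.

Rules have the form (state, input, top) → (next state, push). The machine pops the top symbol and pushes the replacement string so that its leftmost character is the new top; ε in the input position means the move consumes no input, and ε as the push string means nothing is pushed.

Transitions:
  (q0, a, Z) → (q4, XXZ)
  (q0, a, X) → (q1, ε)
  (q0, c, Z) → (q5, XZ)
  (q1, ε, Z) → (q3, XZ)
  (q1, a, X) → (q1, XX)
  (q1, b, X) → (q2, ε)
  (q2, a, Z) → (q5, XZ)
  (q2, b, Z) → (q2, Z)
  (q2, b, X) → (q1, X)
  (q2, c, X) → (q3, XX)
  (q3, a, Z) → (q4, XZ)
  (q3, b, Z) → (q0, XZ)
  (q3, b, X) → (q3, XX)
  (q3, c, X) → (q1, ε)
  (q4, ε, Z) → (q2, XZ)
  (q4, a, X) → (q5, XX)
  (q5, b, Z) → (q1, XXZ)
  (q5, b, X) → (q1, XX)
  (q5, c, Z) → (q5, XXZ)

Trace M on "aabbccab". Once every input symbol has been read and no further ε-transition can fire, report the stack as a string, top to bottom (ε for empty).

(q0, aabbccab, Z)
  read a, top Z: go to q4, push XXZ → (q4, abbccab, XXZ)
  read a, top X: go to q5, push XX → (q5, bbccab, XXXZ)
  read b, top X: go to q1, push XX → (q1, bccab, XXXXZ)
  read b, top X: go to q2, push ε → (q2, ccab, XXXZ)
  read c, top X: go to q3, push XX → (q3, cab, XXXXZ)
  read c, top X: go to q1, push ε → (q1, ab, XXXZ)
  read a, top X: go to q1, push XX → (q1, b, XXXXZ)
  read b, top X: go to q2, push ε → (q2, ε, XXXZ)
All input consumed in state q2 with stack XXXZ.

XXXZ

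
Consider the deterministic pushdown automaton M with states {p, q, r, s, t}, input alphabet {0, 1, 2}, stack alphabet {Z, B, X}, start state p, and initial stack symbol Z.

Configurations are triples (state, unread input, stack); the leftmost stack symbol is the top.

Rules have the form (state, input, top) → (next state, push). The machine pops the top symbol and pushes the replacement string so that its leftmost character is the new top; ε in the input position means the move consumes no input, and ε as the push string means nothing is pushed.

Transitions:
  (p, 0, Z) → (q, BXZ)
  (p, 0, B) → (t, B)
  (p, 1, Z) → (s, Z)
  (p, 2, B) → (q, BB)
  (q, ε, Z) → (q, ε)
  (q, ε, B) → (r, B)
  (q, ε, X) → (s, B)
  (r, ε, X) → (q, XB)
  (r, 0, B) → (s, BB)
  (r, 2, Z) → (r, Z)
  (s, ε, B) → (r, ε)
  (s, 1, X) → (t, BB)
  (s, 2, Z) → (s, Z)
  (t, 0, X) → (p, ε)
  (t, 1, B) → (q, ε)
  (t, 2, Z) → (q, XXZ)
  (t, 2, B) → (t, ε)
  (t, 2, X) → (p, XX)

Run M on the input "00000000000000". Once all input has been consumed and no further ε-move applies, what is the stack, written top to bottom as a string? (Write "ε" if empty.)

BXZ

(p, 00000000000000, Z)
  read 0, top Z: go to q, push BXZ → (q, 0000000000000, BXZ)
  ε-move, top B: go to r, push B → (r, 0000000000000, BXZ)
  read 0, top B: go to s, push BB → (s, 000000000000, BBXZ)
  ε-move, top B: go to r, push ε → (r, 000000000000, BXZ)
  read 0, top B: go to s, push BB → (s, 00000000000, BBXZ)
  ε-move, top B: go to r, push ε → (r, 00000000000, BXZ)
  read 0, top B: go to s, push BB → (s, 0000000000, BBXZ)
  ε-move, top B: go to r, push ε → (r, 0000000000, BXZ)
  read 0, top B: go to s, push BB → (s, 000000000, BBXZ)
  ε-move, top B: go to r, push ε → (r, 000000000, BXZ)
  read 0, top B: go to s, push BB → (s, 00000000, BBXZ)
  ε-move, top B: go to r, push ε → (r, 00000000, BXZ)
  read 0, top B: go to s, push BB → (s, 0000000, BBXZ)
  ε-move, top B: go to r, push ε → (r, 0000000, BXZ)
  read 0, top B: go to s, push BB → (s, 000000, BBXZ)
  ε-move, top B: go to r, push ε → (r, 000000, BXZ)
  read 0, top B: go to s, push BB → (s, 00000, BBXZ)
  ε-move, top B: go to r, push ε → (r, 00000, BXZ)
  read 0, top B: go to s, push BB → (s, 0000, BBXZ)
  ε-move, top B: go to r, push ε → (r, 0000, BXZ)
  read 0, top B: go to s, push BB → (s, 000, BBXZ)
  ε-move, top B: go to r, push ε → (r, 000, BXZ)
  read 0, top B: go to s, push BB → (s, 00, BBXZ)
  ε-move, top B: go to r, push ε → (r, 00, BXZ)
  read 0, top B: go to s, push BB → (s, 0, BBXZ)
  ε-move, top B: go to r, push ε → (r, 0, BXZ)
  read 0, top B: go to s, push BB → (s, ε, BBXZ)
  ε-move, top B: go to r, push ε → (r, ε, BXZ)
All input consumed in state r with stack BXZ.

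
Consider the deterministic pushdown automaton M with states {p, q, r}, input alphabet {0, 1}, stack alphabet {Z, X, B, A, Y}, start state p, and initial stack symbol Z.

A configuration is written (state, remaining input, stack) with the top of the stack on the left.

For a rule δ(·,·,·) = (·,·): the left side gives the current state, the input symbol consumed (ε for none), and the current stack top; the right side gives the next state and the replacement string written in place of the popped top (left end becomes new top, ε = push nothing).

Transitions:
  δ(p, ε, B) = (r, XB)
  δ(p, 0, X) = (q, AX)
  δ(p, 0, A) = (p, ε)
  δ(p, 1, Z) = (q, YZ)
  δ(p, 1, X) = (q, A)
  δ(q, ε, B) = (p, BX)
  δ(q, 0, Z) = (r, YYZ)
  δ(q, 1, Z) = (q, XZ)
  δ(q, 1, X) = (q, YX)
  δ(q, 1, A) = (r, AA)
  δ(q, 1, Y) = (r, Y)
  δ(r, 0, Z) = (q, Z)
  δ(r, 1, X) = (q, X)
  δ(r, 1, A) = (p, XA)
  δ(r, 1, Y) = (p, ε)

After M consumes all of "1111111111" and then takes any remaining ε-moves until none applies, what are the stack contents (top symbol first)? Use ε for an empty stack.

YZ

(p, 1111111111, Z)
  read 1, top Z: go to q, push YZ → (q, 111111111, YZ)
  read 1, top Y: go to r, push Y → (r, 11111111, YZ)
  read 1, top Y: go to p, push ε → (p, 1111111, Z)
  read 1, top Z: go to q, push YZ → (q, 111111, YZ)
  read 1, top Y: go to r, push Y → (r, 11111, YZ)
  read 1, top Y: go to p, push ε → (p, 1111, Z)
  read 1, top Z: go to q, push YZ → (q, 111, YZ)
  read 1, top Y: go to r, push Y → (r, 11, YZ)
  read 1, top Y: go to p, push ε → (p, 1, Z)
  read 1, top Z: go to q, push YZ → (q, ε, YZ)
All input consumed in state q with stack YZ.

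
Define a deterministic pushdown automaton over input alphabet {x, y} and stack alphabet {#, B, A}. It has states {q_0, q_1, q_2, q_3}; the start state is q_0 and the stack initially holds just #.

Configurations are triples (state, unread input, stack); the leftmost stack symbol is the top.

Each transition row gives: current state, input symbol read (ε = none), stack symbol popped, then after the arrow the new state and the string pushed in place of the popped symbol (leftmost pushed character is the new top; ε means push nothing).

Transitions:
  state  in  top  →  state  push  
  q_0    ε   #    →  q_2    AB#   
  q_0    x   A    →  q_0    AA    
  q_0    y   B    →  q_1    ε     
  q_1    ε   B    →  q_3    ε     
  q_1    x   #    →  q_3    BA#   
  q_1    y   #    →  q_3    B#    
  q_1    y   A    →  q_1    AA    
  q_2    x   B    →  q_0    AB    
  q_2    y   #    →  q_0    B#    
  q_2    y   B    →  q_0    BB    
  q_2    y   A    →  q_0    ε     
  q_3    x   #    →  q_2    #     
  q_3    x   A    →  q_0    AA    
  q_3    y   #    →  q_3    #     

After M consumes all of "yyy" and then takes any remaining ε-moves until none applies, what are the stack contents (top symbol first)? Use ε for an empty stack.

(q_0, yyy, #)
  ε-move, top #: go to q_2, push AB# → (q_2, yyy, AB#)
  read y, top A: go to q_0, push ε → (q_0, yy, B#)
  read y, top B: go to q_1, push ε → (q_1, y, #)
  read y, top #: go to q_3, push B# → (q_3, ε, B#)
All input consumed in state q_3 with stack B#.

B#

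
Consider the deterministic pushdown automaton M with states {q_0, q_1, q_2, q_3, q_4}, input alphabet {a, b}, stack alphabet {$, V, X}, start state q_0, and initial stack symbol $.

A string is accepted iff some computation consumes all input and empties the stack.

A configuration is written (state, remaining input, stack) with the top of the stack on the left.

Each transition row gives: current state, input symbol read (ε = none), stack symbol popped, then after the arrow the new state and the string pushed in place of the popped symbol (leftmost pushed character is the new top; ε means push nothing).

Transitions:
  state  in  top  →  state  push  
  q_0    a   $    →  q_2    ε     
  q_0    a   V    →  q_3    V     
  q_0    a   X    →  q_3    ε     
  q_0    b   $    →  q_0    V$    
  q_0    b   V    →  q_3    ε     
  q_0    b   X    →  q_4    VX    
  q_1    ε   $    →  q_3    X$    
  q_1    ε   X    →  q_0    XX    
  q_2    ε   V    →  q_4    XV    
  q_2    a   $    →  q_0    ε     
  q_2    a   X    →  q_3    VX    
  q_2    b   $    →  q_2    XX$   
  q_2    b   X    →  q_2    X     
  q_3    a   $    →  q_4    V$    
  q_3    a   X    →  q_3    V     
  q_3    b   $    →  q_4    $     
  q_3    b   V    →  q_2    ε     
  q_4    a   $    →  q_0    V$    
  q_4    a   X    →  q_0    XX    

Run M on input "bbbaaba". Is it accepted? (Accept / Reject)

Accept

(q_0, bbbaaba, $)
  read b, top $: go to q_0, push V$ → (q_0, bbaaba, V$)
  read b, top V: go to q_3, push ε → (q_3, baaba, $)
  read b, top $: go to q_4, push $ → (q_4, aaba, $)
  read a, top $: go to q_0, push V$ → (q_0, aba, V$)
  read a, top V: go to q_3, push V → (q_3, ba, V$)
  read b, top V: go to q_2, push ε → (q_2, a, $)
  read a, top $: go to q_0, push ε → (q_0, ε, ε)
All input consumed and the stack is empty.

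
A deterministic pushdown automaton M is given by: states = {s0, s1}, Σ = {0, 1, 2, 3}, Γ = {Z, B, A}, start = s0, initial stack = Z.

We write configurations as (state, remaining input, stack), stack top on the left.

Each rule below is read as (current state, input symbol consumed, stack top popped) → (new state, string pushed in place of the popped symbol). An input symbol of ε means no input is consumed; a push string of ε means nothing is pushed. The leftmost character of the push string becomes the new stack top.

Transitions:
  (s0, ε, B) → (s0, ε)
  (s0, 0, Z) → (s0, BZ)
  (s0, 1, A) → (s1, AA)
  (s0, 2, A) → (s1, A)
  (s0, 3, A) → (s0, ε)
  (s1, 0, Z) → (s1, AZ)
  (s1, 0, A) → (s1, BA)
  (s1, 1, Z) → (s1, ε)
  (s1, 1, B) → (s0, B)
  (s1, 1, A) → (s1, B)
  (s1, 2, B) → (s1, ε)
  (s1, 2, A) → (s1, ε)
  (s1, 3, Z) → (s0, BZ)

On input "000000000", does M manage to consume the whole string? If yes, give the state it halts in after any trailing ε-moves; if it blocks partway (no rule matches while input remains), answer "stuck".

s0

(s0, 000000000, Z)
  read 0, top Z: go to s0, push BZ → (s0, 00000000, BZ)
  ε-move, top B: go to s0, push ε → (s0, 00000000, Z)
  read 0, top Z: go to s0, push BZ → (s0, 0000000, BZ)
  ε-move, top B: go to s0, push ε → (s0, 0000000, Z)
  read 0, top Z: go to s0, push BZ → (s0, 000000, BZ)
  ε-move, top B: go to s0, push ε → (s0, 000000, Z)
  read 0, top Z: go to s0, push BZ → (s0, 00000, BZ)
  ε-move, top B: go to s0, push ε → (s0, 00000, Z)
  read 0, top Z: go to s0, push BZ → (s0, 0000, BZ)
  ε-move, top B: go to s0, push ε → (s0, 0000, Z)
  read 0, top Z: go to s0, push BZ → (s0, 000, BZ)
  ε-move, top B: go to s0, push ε → (s0, 000, Z)
  read 0, top Z: go to s0, push BZ → (s0, 00, BZ)
  ε-move, top B: go to s0, push ε → (s0, 00, Z)
  read 0, top Z: go to s0, push BZ → (s0, 0, BZ)
  ε-move, top B: go to s0, push ε → (s0, 0, Z)
  read 0, top Z: go to s0, push BZ → (s0, ε, BZ)
  ε-move, top B: go to s0, push ε → (s0, ε, Z)
All input consumed; M is in state s0.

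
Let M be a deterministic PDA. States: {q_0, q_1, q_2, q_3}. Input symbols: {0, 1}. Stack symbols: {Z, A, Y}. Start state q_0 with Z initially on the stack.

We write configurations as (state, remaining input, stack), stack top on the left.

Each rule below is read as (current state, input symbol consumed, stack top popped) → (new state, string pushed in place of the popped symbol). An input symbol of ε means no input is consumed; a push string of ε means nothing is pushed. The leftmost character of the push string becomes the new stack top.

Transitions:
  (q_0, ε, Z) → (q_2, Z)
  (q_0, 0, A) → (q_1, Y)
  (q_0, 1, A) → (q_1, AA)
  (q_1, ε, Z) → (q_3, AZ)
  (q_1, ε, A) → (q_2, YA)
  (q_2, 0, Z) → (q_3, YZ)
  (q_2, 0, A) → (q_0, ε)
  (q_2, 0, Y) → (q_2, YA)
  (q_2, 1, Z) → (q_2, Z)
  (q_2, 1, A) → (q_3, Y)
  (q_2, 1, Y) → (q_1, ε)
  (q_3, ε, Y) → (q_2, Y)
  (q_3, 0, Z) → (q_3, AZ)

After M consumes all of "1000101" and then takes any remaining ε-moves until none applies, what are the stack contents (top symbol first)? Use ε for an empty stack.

YAAAZ

(q_0, 1000101, Z) ⊢ (q_2, 1000101, Z) ⊢ (q_2, 000101, Z) ⊢ (q_3, 00101, YZ) ⊢ (q_2, 00101, YZ) ⊢ (q_2, 0101, YAZ) ⊢ (q_2, 101, YAAZ) ⊢ (q_1, 01, AAZ) ⊢ (q_2, 01, YAAZ) ⊢ (q_2, 1, YAAAZ) ⊢ (q_1, ε, AAAZ) ⊢ (q_2, ε, YAAAZ)
All input consumed in state q_2 with stack YAAAZ.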